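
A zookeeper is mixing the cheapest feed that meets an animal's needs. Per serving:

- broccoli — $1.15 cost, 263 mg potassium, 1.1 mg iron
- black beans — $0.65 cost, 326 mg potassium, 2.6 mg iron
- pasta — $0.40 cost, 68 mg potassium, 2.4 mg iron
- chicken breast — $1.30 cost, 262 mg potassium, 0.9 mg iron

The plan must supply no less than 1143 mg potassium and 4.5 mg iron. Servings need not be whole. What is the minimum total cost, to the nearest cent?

An LP optimum is at a vertex; with two nutrient constraints at most two foods are used. Check each candidate.
broccoli only: max(1143/263, 4.5/1.1) = 4.346 servings → $5.00.
black beans only: max(1143/326, 4.5/2.6) = 3.506 servings → $2.28.
pasta only: max(1143/68, 4.5/2.4) = 16.81 servings → $6.72.
chicken breast only: max(1143/262, 4.5/0.9) = 5 servings → $6.50.
broccoli + black beans: intersection lies outside the first quadrant.
broccoli + pasta: the both-tight solution has a negative serving — not a feasible corner.
broccoli + chicken breast with both tight: 2.918 servings and 1.433 servings → $5.22.
black beans + pasta with both targets exact would need a negative amount; discard.
black beans + chicken breast with both tight: 0.3876 servings and 3.88 servings → $5.30.
pasta + chicken breast with both tight: 0.2648 servings and 4.294 servings → $5.69.
The minimum over all feasible corners is $2.28.

$2.28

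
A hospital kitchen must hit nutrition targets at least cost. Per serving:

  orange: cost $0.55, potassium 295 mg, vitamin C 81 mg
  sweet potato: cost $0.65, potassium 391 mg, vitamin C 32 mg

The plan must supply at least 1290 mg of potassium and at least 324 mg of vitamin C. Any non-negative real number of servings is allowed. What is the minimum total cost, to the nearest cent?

Minimising a linear cost over {potassium ≥ 1290, vitamin C ≥ 324, servings ≥ 0} — the optimum is at a vertex, using one or two foods.
orange only: max(1290/295, 324/81) = 4.373 servings → $2.41.
sweet potato only: max(1290/391, 324/32) = 10.12 servings → $6.58.
orange + sweet potato with both tight: 3.842 servings and 0.4008 servings → $2.37.
Cheapest feasible corner: $2.37.

$2.37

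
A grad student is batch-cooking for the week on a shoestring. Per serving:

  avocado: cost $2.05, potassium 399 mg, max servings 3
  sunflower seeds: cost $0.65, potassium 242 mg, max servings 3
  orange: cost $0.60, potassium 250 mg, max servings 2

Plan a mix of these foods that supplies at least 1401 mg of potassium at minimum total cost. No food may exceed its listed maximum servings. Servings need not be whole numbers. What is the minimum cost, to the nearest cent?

$4.05

Cost per mg of potassium: orange $0.0024, sunflower seeds $0.0027, avocado $0.0051.
Take 2 servings of orange: +500.0 mg potassium for $1.20 (total $1.20, still need 901.0 mg).
Take 3 servings of sunflower seeds: +726.0 mg potassium for $1.95 (total $3.15, still need 175.0 mg).
Take 0.4386 servings of avocado: +175.0 mg potassium for $0.90 (total $4.05, still need 0.0 mg).
Filling from the cheapest source first is optimal under one linear minimum: $4.05.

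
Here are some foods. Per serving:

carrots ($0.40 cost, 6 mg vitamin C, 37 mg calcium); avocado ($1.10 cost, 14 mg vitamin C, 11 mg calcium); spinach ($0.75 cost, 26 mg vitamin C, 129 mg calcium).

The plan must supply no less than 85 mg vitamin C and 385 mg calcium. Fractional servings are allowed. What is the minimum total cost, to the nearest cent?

Two binding constraints pin down two serving amounts, so the optimal mix uses at most two foods. The candidates are each food alone (scaled to the tighter of vitamin C/calcium) and each pair with both constraints tight.
carrots only: max(85/6, 385/37) = 14.17 servings → $5.67.
avocado only: max(85/14, 385/11) = 35 servings → $38.50.
spinach only: max(85/26, 385/129) = 3.269 servings → $2.45.
carrots + avocado with both tight: 9.856 servings and 1.847 servings → $5.97.
carrots + spinach: intersection lies outside the first quadrant.
avocado + spinach with both tight: 0.6283 servings and 2.931 servings → $2.89.
The minimum over all feasible corners is $2.45.

$2.45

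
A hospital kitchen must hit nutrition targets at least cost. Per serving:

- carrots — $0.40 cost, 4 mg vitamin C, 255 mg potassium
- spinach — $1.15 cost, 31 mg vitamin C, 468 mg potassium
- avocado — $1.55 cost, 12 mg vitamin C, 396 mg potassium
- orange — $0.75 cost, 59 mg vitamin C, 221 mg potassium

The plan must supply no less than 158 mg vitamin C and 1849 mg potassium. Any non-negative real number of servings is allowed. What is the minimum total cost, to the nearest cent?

$3.84

With two linear requirements the optimum uses one or two foods; enumerate the corners.
carrots only: max(158/4, 1849/255) = 39.5 servings → $15.80.
spinach only: max(158/31, 1849/468) = 5.097 servings → $5.86.
avocado only: max(158/12, 1849/396) = 13.17 servings → $20.41.
orange only: max(158/59, 1849/221) = 8.367 servings → $6.27.
carrots + spinach: intersection lies outside the first quadrant.
carrots + avocado: the both-tight solution has a negative serving — not a feasible corner.
carrots + orange with both tight: 5.238 servings and 2.323 servings → $3.84.
spinach + avocado: intersection lies outside the first quadrant.
spinach + orange with both tight: 3.573 servings and 0.8008 servings → $4.71.
avocado + orange with both tight: 3.581 servings and 1.95 servings → $7.01.
So the least-cost plan costs $3.84.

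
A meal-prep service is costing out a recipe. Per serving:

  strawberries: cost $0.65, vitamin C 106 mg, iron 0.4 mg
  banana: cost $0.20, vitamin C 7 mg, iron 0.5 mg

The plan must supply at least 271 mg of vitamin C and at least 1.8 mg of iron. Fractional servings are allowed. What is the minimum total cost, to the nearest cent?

strawberries only: max(271/106, 1.8/0.4) = 4.5 servings → $2.92.
banana only: max(271/7, 1.8/0.5) = 38.71 servings → $7.74.
strawberries + banana with both tight: 2.448 servings and 1.641 servings → $1.92.
The minimum over all feasible corners is $1.92.

$1.92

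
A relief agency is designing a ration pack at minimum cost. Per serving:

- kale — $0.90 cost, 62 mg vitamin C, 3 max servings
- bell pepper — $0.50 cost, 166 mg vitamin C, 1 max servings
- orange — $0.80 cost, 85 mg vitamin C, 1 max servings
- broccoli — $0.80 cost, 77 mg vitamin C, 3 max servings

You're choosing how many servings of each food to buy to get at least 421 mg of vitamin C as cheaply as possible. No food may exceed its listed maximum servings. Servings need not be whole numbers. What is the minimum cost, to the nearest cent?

Cost per mg of vitamin C: bell pepper $0.0030, orange $0.0094, broccoli $0.0104, kale $0.0145.
Take 1 serving of bell pepper: +166.0 mg vitamin C for $0.50 (total $0.50, still need 255.0 mg).
Take 1 serving of orange: +85.0 mg vitamin C for $0.80 (total $1.30, still need 170.0 mg).
Take 2.208 servings of broccoli: +170.0 mg vitamin C for $1.77 (total $3.07, still need 0.0 mg).
Greedy by cheapest-per-mg is optimal for a single linear constraint, so the minimum cost is $3.07.

$3.07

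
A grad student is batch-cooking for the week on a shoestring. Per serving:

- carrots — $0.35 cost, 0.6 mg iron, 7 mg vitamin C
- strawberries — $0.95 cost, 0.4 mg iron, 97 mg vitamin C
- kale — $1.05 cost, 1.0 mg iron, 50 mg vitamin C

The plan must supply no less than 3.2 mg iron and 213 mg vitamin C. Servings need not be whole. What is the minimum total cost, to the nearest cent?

Two binding constraints pin down two serving amounts, so the optimal mix uses at most two foods. The candidates are each food alone (scaled to the tighter of iron/vitamin C) and each pair with both constraints tight.
carrots only: max(3.2/0.6, 213/7) = 30.43 servings → $10.65.
strawberries only: max(3.2/0.4, 213/97) = 8 servings → $7.60.
kale only: max(3.2/1.0, 213/50) = 4.26 servings → $4.47.
carrots + strawberries with both tight: 4.065 servings and 1.903 servings → $3.23.
carrots + kale: intersection lies outside the first quadrant.
strawberries + kale with both tight: 0.6883 servings and 2.925 servings → $3.72.
So the least-cost plan costs $3.23.

$3.23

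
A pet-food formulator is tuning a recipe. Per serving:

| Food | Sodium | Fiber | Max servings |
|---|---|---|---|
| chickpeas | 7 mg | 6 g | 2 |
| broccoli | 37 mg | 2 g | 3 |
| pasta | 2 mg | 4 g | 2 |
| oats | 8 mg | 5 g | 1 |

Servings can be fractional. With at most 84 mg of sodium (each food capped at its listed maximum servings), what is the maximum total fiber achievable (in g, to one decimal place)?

28.1 g

Fiber per mg sodium: pasta 2, chickpeas 0.8571, oats 0.625, broccoli 0.05405.
Take 2 servings of pasta: uses 4 mg sodium, +8.0 g fiber (running total 8.0 g).
Take 2 servings of chickpeas: uses 14 mg sodium, +12.0 g fiber (running total 20.0 g).
Take 1 serving of oats: uses 8 mg sodium, +5.0 g fiber (running total 25.0 g).
Take 1.568 servings of broccoli: uses 58 mg sodium, +3.1 g fiber (running total 28.1 g).
Greedy by best ratio exhausts the sodium allowance optimally: 28.1 g.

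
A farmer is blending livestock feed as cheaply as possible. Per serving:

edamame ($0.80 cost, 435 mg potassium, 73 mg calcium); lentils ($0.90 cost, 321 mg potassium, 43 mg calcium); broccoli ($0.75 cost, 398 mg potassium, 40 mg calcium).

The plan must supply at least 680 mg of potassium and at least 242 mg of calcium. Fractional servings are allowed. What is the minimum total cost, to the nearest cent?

$2.65

For a min-cost LP with two ≥-constraints, a basic feasible solution has at most two positive variables.
edamame only: max(680/435, 242/73) = 3.315 servings → $2.65.
lentils only: max(680/321, 242/43) = 5.628 servings → $5.07.
broccoli only: max(680/398, 242/40) = 6.05 servings → $4.54.
edamame + lentils with both targets exact would need a negative amount; discard.
edamame + broccoli: intersection lies outside the first quadrant.
lentils + broccoli with both targets exact would need a negative amount; discard.
Cheapest feasible corner: $2.65.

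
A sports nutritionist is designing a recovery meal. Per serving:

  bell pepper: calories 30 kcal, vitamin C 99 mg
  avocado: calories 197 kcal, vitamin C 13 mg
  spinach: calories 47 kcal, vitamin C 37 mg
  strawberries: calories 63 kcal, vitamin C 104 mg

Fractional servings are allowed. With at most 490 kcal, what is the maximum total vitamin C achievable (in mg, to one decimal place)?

Vitamin C per kcal: bell pepper 3.3, strawberries 1.651, spinach 0.7872, avocado 0.06599.
With no serving limits, spend the whole calories allowance on bell pepper: 490 kcal / 30 kcal × 99 mg = 1617.0 mg.

1617.0 mg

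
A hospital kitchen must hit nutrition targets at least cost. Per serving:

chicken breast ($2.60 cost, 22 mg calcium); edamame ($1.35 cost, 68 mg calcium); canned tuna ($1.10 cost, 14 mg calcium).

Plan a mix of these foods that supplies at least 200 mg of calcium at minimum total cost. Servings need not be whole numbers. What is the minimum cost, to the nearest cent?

$3.97

Cost per mg of calcium: edamame $0.0199, canned tuna $0.0786, chicken breast $0.1182.
With no serving limits, use only edamame: 200 mg / 68 mg = 2.941 servings × $1.35 = $3.97.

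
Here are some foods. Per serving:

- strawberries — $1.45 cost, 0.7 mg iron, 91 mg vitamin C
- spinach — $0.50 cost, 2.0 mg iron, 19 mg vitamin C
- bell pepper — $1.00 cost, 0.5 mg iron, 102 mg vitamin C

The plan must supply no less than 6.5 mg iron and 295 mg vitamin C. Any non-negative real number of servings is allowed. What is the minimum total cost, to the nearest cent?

strawberries only: max(6.5/0.7, 295/91) = 9.286 servings → $13.46.
spinach only: max(6.5/2.0, 295/19) = 15.53 servings → $7.76.
bell pepper only: max(6.5/0.5, 295/102) = 13 servings → $13.00.
strawberries + spinach with both tight: 2.765 servings and 2.282 servings → $5.15.
strawberries + bell pepper: intersection lies outside the first quadrant.
spinach + bell pepper with both tight: 2.65 servings and 2.398 servings → $3.72.
Cheapest feasible corner: $3.72.

$3.72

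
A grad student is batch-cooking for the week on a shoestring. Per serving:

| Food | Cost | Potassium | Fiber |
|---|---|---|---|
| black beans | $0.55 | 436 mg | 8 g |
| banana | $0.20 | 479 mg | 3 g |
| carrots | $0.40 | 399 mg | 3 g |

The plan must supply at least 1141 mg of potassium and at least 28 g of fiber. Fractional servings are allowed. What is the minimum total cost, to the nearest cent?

black beans only: max(1141/436, 28/8) = 3.5 servings → $1.93.
banana only: max(1141/479, 28/3) = 9.333 servings → $1.87.
carrots only: max(1141/399, 28/3) = 9.333 servings → $3.73.
black beans + banana with both targets exact would need a negative amount; discard.
black beans + carrots: intersection lies outside the first quadrant.
banana + carrots: intersection lies outside the first quadrant.
Cheapest feasible corner: $1.87.

$1.87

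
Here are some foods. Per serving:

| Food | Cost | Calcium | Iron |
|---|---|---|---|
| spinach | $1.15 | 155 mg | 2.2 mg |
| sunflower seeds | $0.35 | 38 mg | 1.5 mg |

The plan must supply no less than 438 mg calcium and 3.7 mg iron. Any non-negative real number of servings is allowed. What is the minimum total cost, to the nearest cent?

spinach only: max(438/155, 3.7/2.2) = 2.826 servings → $3.25.
sunflower seeds only: max(438/38, 3.7/1.5) = 11.53 servings → $4.03.
spinach + sunflower seeds: the both-tight solution has a negative serving — not a feasible corner.
Cheapest feasible corner: $3.25.

$3.25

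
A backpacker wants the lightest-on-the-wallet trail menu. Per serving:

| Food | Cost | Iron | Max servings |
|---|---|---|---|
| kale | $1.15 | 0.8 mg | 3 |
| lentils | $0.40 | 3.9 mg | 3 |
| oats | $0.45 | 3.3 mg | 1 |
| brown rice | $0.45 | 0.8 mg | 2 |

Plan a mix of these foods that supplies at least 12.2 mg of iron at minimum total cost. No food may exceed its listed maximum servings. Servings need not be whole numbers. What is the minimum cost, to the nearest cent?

$1.27

Cost per mg of iron: lentils $0.1026, oats $0.1364, brown rice $0.5625, kale $1.4375.
Take 3 servings of lentils: +11.7 mg iron for $1.20 (total $1.20, still need 0.5 mg).
Take 0.1515 servings of oats: +0.5 mg iron for $0.07 (total $1.27, still need 0.0 mg).
Filling from the cheapest source first is optimal under one linear minimum: $1.27.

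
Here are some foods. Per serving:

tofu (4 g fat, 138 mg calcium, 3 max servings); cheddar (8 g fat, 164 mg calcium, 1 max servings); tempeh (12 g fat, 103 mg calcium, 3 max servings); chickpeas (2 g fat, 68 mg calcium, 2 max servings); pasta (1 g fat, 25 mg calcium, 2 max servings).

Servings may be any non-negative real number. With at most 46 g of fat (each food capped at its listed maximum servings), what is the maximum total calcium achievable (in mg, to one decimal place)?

Calcium per g fat: tofu 34.5, chickpeas 34, pasta 25, cheddar 20.5, tempeh 8.583.
Take 3 servings of tofu: uses 12 g fat, +414.0 mg calcium (running total 414.0 mg).
Take 2 servings of chickpeas: uses 4 g fat, +136.0 mg calcium (running total 550.0 mg).
Take 2 servings of pasta: uses 2 g fat, +50.0 mg calcium (running total 600.0 mg).
Take 1 serving of cheddar: uses 8 g fat, +164.0 mg calcium (running total 764.0 mg).
Take 1.667 servings of tempeh: uses 20 g fat, +171.7 mg calcium (running total 935.7 mg).
Filling greedily by calcium-per-g fat is optimal for one linear limit, giving 935.7 mg.

935.7 mg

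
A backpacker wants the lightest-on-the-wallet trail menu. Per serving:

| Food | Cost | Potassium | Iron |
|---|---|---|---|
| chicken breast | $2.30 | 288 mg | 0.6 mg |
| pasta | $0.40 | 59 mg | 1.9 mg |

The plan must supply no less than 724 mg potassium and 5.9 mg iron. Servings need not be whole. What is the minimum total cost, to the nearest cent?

$4.91

For a min-cost LP with two ≥-constraints, a basic feasible solution has at most two positive variables.
chicken breast only: max(724/288, 5.9/0.6) = 9.833 servings → $22.62.
pasta only: max(724/59, 5.9/1.9) = 12.27 servings → $4.91.
chicken breast + pasta with both tight: 2.008 servings and 2.471 servings → $5.61.
So the least-cost plan costs $4.91.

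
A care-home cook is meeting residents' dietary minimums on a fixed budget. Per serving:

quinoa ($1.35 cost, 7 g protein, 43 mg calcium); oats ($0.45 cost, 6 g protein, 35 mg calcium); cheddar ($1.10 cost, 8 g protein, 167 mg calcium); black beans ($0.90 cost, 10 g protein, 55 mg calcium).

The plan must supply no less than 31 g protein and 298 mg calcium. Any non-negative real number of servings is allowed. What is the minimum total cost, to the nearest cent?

$2.81

At the optimum either one food covers both requirements or two foods hit both targets exactly; no other combination can be cheaper.
quinoa only: max(31/7, 298/43) = 6.93 servings → $9.36.
oats only: max(31/6, 298/35) = 8.514 servings → $3.83.
cheddar only: max(31/8, 298/167) = 3.875 servings → $4.26.
black beans only: max(31/10, 298/55) = 5.418 servings → $4.88.
quinoa + oats with both targets exact would need a negative amount; discard.
quinoa + cheddar with both tight: 3.385 servings and 0.9127 servings → $5.57.
quinoa + black beans with both targets exact would need a negative amount; discard.
oats + cheddar with both tight: 3.868 servings and 0.9737 servings → $2.81.
oats + black beans: intersection lies outside the first quadrant.
cheddar + black beans with both tight: 1.037 servings and 2.271 servings → $3.18.
So the least-cost plan costs $2.81.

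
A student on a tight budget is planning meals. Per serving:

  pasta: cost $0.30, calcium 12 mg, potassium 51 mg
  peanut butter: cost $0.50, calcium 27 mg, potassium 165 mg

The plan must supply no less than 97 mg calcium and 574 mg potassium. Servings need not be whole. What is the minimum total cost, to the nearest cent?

For a min-cost LP with two ≥-constraints, a basic feasible solution has at most two positive variables.
pasta only: max(97/12, 574/51) = 11.25 servings → $3.38.
peanut butter only: max(97/27, 574/165) = 3.593 servings → $1.80.
pasta + peanut butter with both tight: 0.8408 servings and 3.219 servings → $1.86.
Cheapest feasible corner: $1.80.

$1.80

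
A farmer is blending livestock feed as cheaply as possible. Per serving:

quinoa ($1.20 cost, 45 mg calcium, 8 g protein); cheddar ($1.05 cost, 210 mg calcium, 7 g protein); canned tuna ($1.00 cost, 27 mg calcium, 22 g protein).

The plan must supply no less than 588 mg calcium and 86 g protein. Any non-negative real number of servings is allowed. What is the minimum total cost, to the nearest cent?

This is a tiny linear program; its minimum lies at a vertex of the feasible set. List the vertices and price them.
quinoa only: max(588/45, 86/8) = 13.07 servings → $15.68.
cheddar only: max(588/210, 86/7) = 12.29 servings → $12.90.
canned tuna only: max(588/27, 86/22) = 21.78 servings → $21.78.
quinoa + cheddar with both tight: 10.22 servings and 0.611 servings → $12.90.
quinoa + canned tuna with both targets exact would need a negative amount; discard.
cheddar + canned tuna with both tight: 2.395 servings and 3.147 servings → $5.66.
Cheapest feasible corner: $5.66.

$5.66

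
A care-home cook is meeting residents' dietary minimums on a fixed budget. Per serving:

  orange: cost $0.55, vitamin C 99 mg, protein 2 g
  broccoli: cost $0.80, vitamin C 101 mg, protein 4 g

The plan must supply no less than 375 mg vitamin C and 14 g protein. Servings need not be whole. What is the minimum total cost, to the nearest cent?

Minimising a linear cost over {vitamin C ≥ 375, protein ≥ 14, servings ≥ 0} — the optimum is at a vertex, using one or two foods.
orange only: max(375/99, 14/2) = 7 servings → $3.85.
broccoli only: max(375/101, 14/4) = 3.713 servings → $2.97.
orange + broccoli with both tight: 0.4433 servings and 3.278 servings → $2.87.
So the least-cost plan costs $2.87.

$2.87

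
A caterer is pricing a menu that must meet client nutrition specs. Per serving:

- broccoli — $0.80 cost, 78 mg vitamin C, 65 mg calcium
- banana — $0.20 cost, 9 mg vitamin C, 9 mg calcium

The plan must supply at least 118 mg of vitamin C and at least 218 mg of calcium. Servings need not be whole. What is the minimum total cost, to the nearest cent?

A basic optimal solution has at most two foods positive. Try each food alone and each pair with both targets met exactly.
broccoli only: max(118/78, 218/65) = 3.354 servings → $2.68.
banana only: max(118/9, 218/9) = 24.22 servings → $4.84.
broccoli + banana with both targets exact would need a negative amount; discard.
The minimum over all feasible corners is $2.68.

$2.68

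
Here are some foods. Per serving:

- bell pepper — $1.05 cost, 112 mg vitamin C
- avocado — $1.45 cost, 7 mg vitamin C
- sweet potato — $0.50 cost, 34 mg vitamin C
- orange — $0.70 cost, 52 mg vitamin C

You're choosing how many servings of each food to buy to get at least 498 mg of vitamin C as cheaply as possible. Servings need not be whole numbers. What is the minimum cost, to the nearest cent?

Cost per mg of vitamin C: bell pepper $0.0094, orange $0.0135, sweet potato $0.0147, avocado $0.2071.
With no serving limits, use only bell pepper: 498 mg / 112 mg = 4.446 servings × $1.05 = $4.67.

$4.67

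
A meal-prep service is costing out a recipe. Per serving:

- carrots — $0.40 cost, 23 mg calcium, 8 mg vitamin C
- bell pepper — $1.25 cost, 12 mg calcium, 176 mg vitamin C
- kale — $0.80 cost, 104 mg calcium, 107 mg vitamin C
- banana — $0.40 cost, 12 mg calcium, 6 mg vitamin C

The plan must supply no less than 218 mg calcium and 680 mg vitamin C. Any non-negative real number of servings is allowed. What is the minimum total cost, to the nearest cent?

The cheapest plan sits at a corner of the feasible region — with two constraints it uses at most two foods.
carrots only: max(218/23, 680/8) = 85 servings → $34.00.
bell pepper only: max(218/12, 680/176) = 18.17 servings → $22.71.
kale only: max(218/104, 680/107) = 6.355 servings → $5.08.
banana only: max(218/12, 680/6) = 113.3 servings → $45.33.
carrots + bell pepper with both tight: 7.644 servings and 3.516 servings → $7.45.
carrots + kale: intersection lies outside the first quadrant.
carrots + banana with both targets exact would need a negative amount; discard.
bell pepper + kale with both tight: 2.785 servings and 1.775 servings → $4.90.
bell pepper + banana with both tight: 3.359 servings and 14.81 servings → $10.12.
kale + banana: intersection lies outside the first quadrant.
The minimum over all feasible corners is $4.90.

$4.90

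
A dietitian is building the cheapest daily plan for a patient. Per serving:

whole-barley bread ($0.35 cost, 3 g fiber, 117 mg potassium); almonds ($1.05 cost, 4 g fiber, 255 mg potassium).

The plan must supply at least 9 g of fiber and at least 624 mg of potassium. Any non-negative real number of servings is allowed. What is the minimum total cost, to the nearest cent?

$1.87

A basic optimal solution has at most two foods positive. Try each food alone and each pair with both targets met exactly.
whole-barley bread only: max(9/3, 624/117) = 5.333 servings → $1.87.
almonds only: max(9/4, 624/255) = 2.447 servings → $2.57.
whole-barley bread + almonds: the both-tight solution has a negative serving — not a feasible corner.
The minimum over all feasible corners is $1.87.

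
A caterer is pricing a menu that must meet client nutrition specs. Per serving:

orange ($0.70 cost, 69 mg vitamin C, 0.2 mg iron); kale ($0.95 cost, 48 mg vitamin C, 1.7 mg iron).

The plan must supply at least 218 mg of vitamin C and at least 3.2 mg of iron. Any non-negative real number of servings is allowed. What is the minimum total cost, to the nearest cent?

$2.97

orange only: max(218/69, 3.2/0.2) = 16 servings → $11.20.
kale only: max(218/48, 3.2/1.7) = 4.542 servings → $4.31.
orange + kale with both tight: 2.015 servings and 1.645 servings → $2.97.
The minimum over all feasible corners is $2.97.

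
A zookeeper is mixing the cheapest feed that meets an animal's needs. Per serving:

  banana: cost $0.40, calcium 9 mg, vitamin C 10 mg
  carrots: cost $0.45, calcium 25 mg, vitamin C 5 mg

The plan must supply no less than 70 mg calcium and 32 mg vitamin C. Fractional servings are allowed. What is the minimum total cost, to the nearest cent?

An LP optimum is at a vertex; with two nutrient constraints at most two foods are used. Check each candidate.
banana only: max(70/9, 32/10) = 7.778 servings → $3.11.
carrots only: max(70/25, 32/5) = 6.4 servings → $2.88.
banana + carrots with both tight: 2.195 servings and 2.01 servings → $1.78.
Cheapest feasible corner: $1.78.

$1.78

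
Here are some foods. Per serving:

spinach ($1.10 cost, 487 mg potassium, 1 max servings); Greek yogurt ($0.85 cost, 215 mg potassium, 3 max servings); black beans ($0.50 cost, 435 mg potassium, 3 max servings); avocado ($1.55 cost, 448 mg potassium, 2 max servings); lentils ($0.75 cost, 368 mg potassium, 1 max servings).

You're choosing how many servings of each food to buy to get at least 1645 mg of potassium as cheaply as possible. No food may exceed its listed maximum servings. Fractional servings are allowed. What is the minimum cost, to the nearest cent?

$2.19

Cost per mg of potassium: black beans $0.0011, lentils $0.0020, spinach $0.0023, avocado $0.0035, Greek yogurt $0.0040.
Take 3 servings of black beans: +1305.0 mg potassium for $1.50 (total $1.50, still need 340.0 mg).
Take 0.9239 servings of lentils: +340.0 mg potassium for $0.69 (total $2.19, still need 0.0 mg).
Greedy by cheapest-per-mg is optimal for a single linear constraint, so the minimum cost is $2.19.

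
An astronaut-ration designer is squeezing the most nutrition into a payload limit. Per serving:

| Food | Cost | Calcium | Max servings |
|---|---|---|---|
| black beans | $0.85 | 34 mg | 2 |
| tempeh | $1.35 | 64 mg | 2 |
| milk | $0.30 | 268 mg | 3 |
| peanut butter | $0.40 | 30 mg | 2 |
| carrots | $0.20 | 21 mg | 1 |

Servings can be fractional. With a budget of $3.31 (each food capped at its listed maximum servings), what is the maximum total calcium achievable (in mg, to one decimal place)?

Calcium per dollar: milk 893.3, carrots 105, peanut butter 75, tempeh 47.41, black beans 40.
Take 3 servings of milk: spends $0.90, +804.0 mg calcium (running total 804.0 mg).
Take 1 serving of carrots: spends $0.20, +21.0 mg calcium (running total 825.0 mg).
Take 2 servings of peanut butter: spends $0.80, +60.0 mg calcium (running total 885.0 mg).
Take 1.044 servings of tempeh: spends $1.41, +66.8 mg calcium (running total 951.8 mg).
Filling greedily by calcium-per-dollar is optimal for one linear limit, giving 951.8 mg.

951.8 mg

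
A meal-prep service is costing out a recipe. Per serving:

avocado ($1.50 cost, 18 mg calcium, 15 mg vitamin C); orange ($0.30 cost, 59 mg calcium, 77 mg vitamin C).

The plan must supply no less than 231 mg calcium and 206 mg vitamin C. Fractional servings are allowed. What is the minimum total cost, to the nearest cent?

This is a tiny linear program; its minimum lies at a vertex of the feasible set. List the vertices and price them.
avocado only: max(231/18, 206/15) = 13.73 servings → $20.60.
orange only: max(231/59, 206/77) = 3.915 servings → $1.17.
avocado + orange with both tight: 11.24 servings and 0.485 servings → $17.01.
So the least-cost plan costs $1.17.

$1.17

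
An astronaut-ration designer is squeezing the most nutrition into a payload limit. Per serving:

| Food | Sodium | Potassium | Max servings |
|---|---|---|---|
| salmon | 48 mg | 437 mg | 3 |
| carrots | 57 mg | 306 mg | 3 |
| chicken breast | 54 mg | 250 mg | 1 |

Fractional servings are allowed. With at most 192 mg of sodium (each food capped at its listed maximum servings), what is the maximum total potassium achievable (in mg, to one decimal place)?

1568.7 mg

Potassium per mg sodium: salmon 9.104, carrots 5.368, chicken breast 4.63.
Take 3 servings of salmon: uses 144 mg sodium, +1311.0 mg potassium (running total 1311.0 mg).
Take 0.8421 servings of carrots: uses 48 mg sodium, +257.7 mg potassium (running total 1568.7 mg).
Filling greedily by potassium-per-mg sodium is optimal for one linear limit, giving 1568.7 mg.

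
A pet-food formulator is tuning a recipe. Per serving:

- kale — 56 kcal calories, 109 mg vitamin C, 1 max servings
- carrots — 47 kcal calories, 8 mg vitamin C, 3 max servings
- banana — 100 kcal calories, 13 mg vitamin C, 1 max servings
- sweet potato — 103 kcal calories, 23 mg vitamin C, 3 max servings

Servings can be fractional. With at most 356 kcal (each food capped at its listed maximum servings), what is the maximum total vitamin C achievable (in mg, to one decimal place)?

Vitamin C per kcal: kale 1.946, sweet potato 0.2233, carrots 0.1702, banana 0.13.
Take 1 serving of kale: uses 56 kcal, +109.0 mg vitamin C (running total 109.0 mg).
Take 2.913 servings of sweet potato: uses 300 kcal, +67.0 mg vitamin C (running total 176.0 mg).
Greedy by best ratio exhausts the calories allowance optimally: 176.0 mg.

176.0 mg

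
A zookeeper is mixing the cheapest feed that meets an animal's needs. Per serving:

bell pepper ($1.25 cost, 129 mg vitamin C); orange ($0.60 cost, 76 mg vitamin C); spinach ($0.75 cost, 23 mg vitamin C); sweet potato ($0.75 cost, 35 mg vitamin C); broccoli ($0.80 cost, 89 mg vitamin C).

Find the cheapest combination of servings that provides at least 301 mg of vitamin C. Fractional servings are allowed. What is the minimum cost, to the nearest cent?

Cost per mg of vitamin C: orange $0.0079, broccoli $0.0090, bell pepper $0.0097, sweet potato $0.0214, spinach $0.0326.
With no serving limits, use only orange: 301 mg / 76 mg = 3.961 servings × $0.60 = $2.38.

$2.38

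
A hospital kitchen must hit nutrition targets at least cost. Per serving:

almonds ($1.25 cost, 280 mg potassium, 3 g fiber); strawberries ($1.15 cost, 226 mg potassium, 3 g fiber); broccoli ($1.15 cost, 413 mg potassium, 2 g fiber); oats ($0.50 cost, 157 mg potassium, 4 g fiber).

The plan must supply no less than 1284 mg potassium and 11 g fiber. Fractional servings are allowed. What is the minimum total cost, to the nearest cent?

$3.67

This is a tiny linear program; its minimum lies at a vertex of the feasible set. List the vertices and price them.
almonds only: max(1284/280, 11/3) = 4.586 servings → $5.73.
strawberries only: max(1284/226, 11/3) = 5.681 servings → $6.53.
broccoli only: max(1284/413, 11/2) = 5.5 servings → $6.33.
oats only: max(1284/157, 11/4) = 8.178 servings → $4.09.
almonds + strawberries: the both-tight solution has a negative serving — not a feasible corner.
almonds + broccoli with both tight: 2.909 servings and 1.137 servings → $4.94.
almonds + oats with both targets exact would need a negative amount; discard.
strawberries + broccoli with both tight: 2.51 servings and 1.736 servings → $4.88.
strawberries + oats: the both-tight solution has a negative serving — not a feasible corner.
broccoli + oats with both tight: 2.548 servings and 1.476 servings → $3.67.
The minimum over all feasible corners is $3.67.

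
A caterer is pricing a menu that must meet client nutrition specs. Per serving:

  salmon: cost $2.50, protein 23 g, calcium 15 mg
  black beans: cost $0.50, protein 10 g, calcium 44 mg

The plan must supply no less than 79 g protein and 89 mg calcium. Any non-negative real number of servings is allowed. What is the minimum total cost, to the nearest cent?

Compare the cost at each extreme point of the feasible region.
salmon only: max(79/23, 89/15) = 5.933 servings → $14.83.
black beans only: max(79/10, 89/44) = 7.9 servings → $3.95.
salmon + black beans with both tight: 3 servings and 1 serving → $8.00.
So the least-cost plan costs $3.95.

$3.95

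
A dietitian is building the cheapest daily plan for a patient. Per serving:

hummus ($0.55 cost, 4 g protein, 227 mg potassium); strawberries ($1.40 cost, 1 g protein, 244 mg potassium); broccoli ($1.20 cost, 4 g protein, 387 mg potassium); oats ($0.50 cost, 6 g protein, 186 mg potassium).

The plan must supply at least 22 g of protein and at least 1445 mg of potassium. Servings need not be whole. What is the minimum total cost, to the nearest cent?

$3.50

With two linear requirements the optimum uses one or two foods; enumerate the corners.
hummus only: max(22/4, 1445/227) = 6.366 servings → $3.50.
strawberries only: max(22/1, 1445/244) = 22 servings → $30.80.
broccoli only: max(22/4, 1445/387) = 5.5 servings → $6.60.
oats only: max(22/6, 1445/186) = 7.769 servings → $3.88.
hummus + strawberries with both tight: 5.238 servings and 1.049 servings → $4.35.
hummus + broccoli with both tight: 4.272 servings and 1.228 servings → $3.82.
hummus + oats with both targets exact would need a negative amount; discard.
strawberries + broccoli: intersection lies outside the first quadrant.
strawberries + oats with both tight: 3.582 servings and 3.07 servings → $6.55.
broccoli + oats with both tight: 2.901 servings and 1.733 servings → $4.35.
The minimum over all feasible corners is $3.50.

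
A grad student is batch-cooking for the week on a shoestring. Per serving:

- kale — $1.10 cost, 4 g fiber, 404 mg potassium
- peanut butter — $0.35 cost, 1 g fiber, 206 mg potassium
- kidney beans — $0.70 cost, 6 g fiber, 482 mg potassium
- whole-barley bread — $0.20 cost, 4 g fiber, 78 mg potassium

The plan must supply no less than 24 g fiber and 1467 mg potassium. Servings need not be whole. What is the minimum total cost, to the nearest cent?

$2.29

An LP optimum is at a vertex; with two nutrient constraints at most two foods are used. Check each candidate.
kale only: max(24/4, 1467/404) = 6 servings → $6.60.
peanut butter only: max(24/1, 1467/206) = 24 servings → $8.40.
kidney beans only: max(24/6, 1467/482) = 4 servings → $2.80.
whole-barley bread only: max(24/4, 1467/78) = 18.81 servings → $3.76.
kale + peanut butter: the both-tight solution has a negative serving — not a feasible corner.
kale + kidney beans with both targets exact would need a negative amount; discard.
kale + whole-barley bread with both tight: 3.064 servings and 2.936 servings → $3.96.
peanut butter + kidney beans with both targets exact would need a negative amount; discard.
peanut butter + whole-barley bread with both tight: 5.357 servings and 4.661 servings → $2.81.
kidney beans + whole-barley bread with both tight: 2.737 servings and 1.895 servings → $2.29.
So the least-cost plan costs $2.29.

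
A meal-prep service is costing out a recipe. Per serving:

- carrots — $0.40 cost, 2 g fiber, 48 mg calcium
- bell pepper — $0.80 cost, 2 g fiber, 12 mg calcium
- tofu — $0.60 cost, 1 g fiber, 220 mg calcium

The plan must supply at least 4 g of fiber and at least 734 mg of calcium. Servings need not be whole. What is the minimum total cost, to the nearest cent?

$2.10

Two binding constraints pin down two serving amounts, so the optimal mix uses at most two foods. The candidates are each food alone (scaled to the tighter of fiber/calcium) and each pair with both constraints tight.
carrots only: max(4/2, 734/48) = 15.29 servings → $6.12.
bell pepper only: max(4/2, 734/12) = 61.17 servings → $48.93.
tofu only: max(4/1, 734/220) = 4 servings → $2.40.
carrots + bell pepper with both targets exact would need a negative amount; discard.
carrots + tofu with both tight: 0.3724 servings and 3.255 servings → $2.10.
bell pepper + tofu with both tight: 0.3411 servings and 3.318 servings → $2.26.
Cheapest feasible corner: $2.10.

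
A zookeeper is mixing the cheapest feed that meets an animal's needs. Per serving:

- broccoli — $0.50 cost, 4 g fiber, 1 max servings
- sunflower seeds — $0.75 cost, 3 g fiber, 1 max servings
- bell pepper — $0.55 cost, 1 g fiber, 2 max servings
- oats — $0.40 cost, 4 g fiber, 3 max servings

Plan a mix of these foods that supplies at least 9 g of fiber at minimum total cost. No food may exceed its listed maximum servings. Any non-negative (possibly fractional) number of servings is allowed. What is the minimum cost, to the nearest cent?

$0.90

Cost per g of fiber: oats $0.1000, broccoli $0.1250, sunflower seeds $0.2500, bell pepper $0.5500.
Take 2.25 servings of oats: +9.0 g fiber for $0.90 (total $0.90, still need 0.0 g).
Greedy by cheapest-per-g is optimal for a single linear constraint, so the minimum cost is $0.90.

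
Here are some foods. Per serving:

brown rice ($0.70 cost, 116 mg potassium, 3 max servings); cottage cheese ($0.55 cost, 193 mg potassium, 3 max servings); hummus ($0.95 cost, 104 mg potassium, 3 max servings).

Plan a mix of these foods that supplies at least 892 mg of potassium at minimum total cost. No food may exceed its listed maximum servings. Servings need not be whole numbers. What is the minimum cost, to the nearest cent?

Cost per mg of potassium: cottage cheese $0.0028, brown rice $0.0060, hummus $0.0091.
Take 3 servings of cottage cheese: +579.0 mg potassium for $1.65 (total $1.65, still need 313.0 mg).
Take 2.698 servings of brown rice: +313.0 mg potassium for $1.89 (total $3.54, still need 0.0 mg).
Greedy by cheapest-per-mg is optimal for a single linear constraint, so the minimum cost is $3.54.

$3.54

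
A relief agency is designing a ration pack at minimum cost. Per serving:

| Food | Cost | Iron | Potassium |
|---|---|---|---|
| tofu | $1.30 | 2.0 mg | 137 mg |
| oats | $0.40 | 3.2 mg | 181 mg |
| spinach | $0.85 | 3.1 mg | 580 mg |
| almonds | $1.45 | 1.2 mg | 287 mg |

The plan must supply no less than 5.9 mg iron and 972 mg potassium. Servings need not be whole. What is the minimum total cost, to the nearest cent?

$1.47

tofu only: max(5.9/2.0, 972/137) = 7.095 servings → $9.22.
oats only: max(5.9/3.2, 972/181) = 5.37 servings → $2.15.
spinach only: max(5.9/3.1, 972/580) = 1.903 servings → $1.62.
almonds only: max(5.9/1.2, 972/287) = 4.917 servings → $7.13.
tofu + oats with both targets exact would need a negative amount; discard.
tofu + spinach with both tight: 0.556 servings and 1.545 servings → $2.04.
tofu + almonds with both tight: 1.286 servings and 2.773 servings → $5.69.
oats + spinach with both tight: 0.3157 servings and 1.577 servings → $1.47.
oats + almonds with both tight: 0.7514 servings and 2.913 servings → $4.52.
spinach + almonds: intersection lies outside the first quadrant.
So the least-cost plan costs $1.47.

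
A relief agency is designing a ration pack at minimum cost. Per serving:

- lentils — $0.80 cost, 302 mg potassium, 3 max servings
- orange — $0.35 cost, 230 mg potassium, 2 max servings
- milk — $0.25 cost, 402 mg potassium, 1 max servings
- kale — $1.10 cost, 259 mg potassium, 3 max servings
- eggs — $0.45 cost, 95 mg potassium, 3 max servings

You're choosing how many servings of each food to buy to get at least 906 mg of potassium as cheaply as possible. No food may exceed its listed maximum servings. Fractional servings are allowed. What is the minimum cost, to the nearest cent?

Cost per mg of potassium: milk $0.0006, orange $0.0015, lentils $0.0026, kale $0.0042, eggs $0.0047.
Take 1 serving of milk: +402.0 mg potassium for $0.25 (total $0.25, still need 504.0 mg).
Take 2 servings of orange: +460.0 mg potassium for $0.70 (total $0.95, still need 44.0 mg).
Take 0.1457 servings of lentils: +44.0 mg potassium for $0.12 (total $1.07, still need 0.0 mg).
Filling from the cheapest source first is optimal under one linear minimum: $1.07.

$1.07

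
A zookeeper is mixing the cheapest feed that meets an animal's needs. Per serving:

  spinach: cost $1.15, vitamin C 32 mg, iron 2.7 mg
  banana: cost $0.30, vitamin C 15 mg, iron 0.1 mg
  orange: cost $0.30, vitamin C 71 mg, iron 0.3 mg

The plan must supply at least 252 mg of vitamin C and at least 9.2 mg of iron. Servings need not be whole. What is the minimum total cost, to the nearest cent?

$4.28

This is a tiny linear program; its minimum lies at a vertex of the feasible set. List the vertices and price them.
spinach only: max(252/32, 9.2/2.7) = 7.875 servings → $9.06.
banana only: max(252/15, 9.2/0.1) = 92 servings → $27.60.
orange only: max(252/71, 9.2/0.3) = 30.67 servings → $9.20.
spinach + banana with both tight: 3.024 servings and 10.35 servings → $6.58.
spinach + orange with both tight: 3.172 servings and 2.12 servings → $4.28.
banana + orange with both targets exact would need a negative amount; discard.
So the least-cost plan costs $4.28.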